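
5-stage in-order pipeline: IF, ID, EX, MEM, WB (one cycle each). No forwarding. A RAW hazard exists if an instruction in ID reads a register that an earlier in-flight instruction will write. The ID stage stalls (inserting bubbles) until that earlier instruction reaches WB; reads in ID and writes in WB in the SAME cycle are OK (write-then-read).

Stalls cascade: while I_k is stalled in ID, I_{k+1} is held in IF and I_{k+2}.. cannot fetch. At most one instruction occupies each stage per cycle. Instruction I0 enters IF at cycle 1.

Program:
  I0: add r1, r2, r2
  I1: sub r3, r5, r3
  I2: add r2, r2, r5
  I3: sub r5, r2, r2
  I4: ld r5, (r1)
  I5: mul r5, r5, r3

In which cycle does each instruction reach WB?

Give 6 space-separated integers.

Answer: 5 6 7 10 11 14

Derivation:
I0 add r1 <- r2,r2: IF@1 ID@2 stall=0 (-) EX@3 MEM@4 WB@5
I1 sub r3 <- r5,r3: IF@2 ID@3 stall=0 (-) EX@4 MEM@5 WB@6
I2 add r2 <- r2,r5: IF@3 ID@4 stall=0 (-) EX@5 MEM@6 WB@7
I3 sub r5 <- r2,r2: IF@4 ID@5 stall=2 (RAW on I2.r2 (WB@7)) EX@8 MEM@9 WB@10
I4 ld r5 <- r1: IF@5 ID@8 stall=0 (-) EX@9 MEM@10 WB@11
I5 mul r5 <- r5,r3: IF@8 ID@9 stall=2 (RAW on I4.r5 (WB@11)) EX@12 MEM@13 WB@14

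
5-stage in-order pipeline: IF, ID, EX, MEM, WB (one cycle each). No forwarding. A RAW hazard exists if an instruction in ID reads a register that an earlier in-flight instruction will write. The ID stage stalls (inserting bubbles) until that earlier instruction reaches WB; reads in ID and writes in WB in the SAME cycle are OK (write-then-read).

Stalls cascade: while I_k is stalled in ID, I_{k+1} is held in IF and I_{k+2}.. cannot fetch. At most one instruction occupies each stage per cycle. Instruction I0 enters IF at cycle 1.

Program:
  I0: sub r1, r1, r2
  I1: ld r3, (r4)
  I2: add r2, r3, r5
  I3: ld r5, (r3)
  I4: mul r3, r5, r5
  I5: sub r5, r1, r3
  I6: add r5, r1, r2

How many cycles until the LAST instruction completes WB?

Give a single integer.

I0 sub r1 <- r1,r2: IF@1 ID@2 stall=0 (-) EX@3 MEM@4 WB@5
I1 ld r3 <- r4: IF@2 ID@3 stall=0 (-) EX@4 MEM@5 WB@6
I2 add r2 <- r3,r5: IF@3 ID@4 stall=2 (RAW on I1.r3 (WB@6)) EX@7 MEM@8 WB@9
I3 ld r5 <- r3: IF@4 ID@7 stall=0 (-) EX@8 MEM@9 WB@10
I4 mul r3 <- r5,r5: IF@7 ID@8 stall=2 (RAW on I3.r5 (WB@10)) EX@11 MEM@12 WB@13
I5 sub r5 <- r1,r3: IF@8 ID@11 stall=2 (RAW on I4.r3 (WB@13)) EX@14 MEM@15 WB@16
I6 add r5 <- r1,r2: IF@11 ID@14 stall=0 (-) EX@15 MEM@16 WB@17

Answer: 17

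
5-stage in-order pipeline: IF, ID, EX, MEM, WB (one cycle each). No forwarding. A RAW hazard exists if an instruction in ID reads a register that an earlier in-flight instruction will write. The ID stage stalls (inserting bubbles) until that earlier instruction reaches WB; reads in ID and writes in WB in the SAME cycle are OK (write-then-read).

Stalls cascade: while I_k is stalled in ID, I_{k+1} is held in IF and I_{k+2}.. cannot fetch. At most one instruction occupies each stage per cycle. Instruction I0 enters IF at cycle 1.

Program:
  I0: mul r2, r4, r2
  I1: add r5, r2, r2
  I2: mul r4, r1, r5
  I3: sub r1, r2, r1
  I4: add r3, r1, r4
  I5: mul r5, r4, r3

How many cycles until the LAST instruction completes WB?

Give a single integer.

Answer: 18

Derivation:
I0 mul r2 <- r4,r2: IF@1 ID@2 stall=0 (-) EX@3 MEM@4 WB@5
I1 add r5 <- r2,r2: IF@2 ID@3 stall=2 (RAW on I0.r2 (WB@5)) EX@6 MEM@7 WB@8
I2 mul r4 <- r1,r5: IF@3 ID@6 stall=2 (RAW on I1.r5 (WB@8)) EX@9 MEM@10 WB@11
I3 sub r1 <- r2,r1: IF@6 ID@9 stall=0 (-) EX@10 MEM@11 WB@12
I4 add r3 <- r1,r4: IF@9 ID@10 stall=2 (RAW on I3.r1 (WB@12)) EX@13 MEM@14 WB@15
I5 mul r5 <- r4,r3: IF@10 ID@13 stall=2 (RAW on I4.r3 (WB@15)) EX@16 MEM@17 WB@18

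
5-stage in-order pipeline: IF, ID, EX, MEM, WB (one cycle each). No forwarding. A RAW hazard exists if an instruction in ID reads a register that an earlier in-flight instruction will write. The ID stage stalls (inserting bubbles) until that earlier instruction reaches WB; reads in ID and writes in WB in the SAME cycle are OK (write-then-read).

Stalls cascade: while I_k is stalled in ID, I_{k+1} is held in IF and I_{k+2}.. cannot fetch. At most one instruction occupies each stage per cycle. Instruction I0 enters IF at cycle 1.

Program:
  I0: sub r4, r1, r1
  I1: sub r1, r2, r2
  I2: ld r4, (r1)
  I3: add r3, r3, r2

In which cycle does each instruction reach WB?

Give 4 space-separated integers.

I0 sub r4 <- r1,r1: IF@1 ID@2 stall=0 (-) EX@3 MEM@4 WB@5
I1 sub r1 <- r2,r2: IF@2 ID@3 stall=0 (-) EX@4 MEM@5 WB@6
I2 ld r4 <- r1: IF@3 ID@4 stall=2 (RAW on I1.r1 (WB@6)) EX@7 MEM@8 WB@9
I3 add r3 <- r3,r2: IF@4 ID@7 stall=0 (-) EX@8 MEM@9 WB@10

Answer: 5 6 9 10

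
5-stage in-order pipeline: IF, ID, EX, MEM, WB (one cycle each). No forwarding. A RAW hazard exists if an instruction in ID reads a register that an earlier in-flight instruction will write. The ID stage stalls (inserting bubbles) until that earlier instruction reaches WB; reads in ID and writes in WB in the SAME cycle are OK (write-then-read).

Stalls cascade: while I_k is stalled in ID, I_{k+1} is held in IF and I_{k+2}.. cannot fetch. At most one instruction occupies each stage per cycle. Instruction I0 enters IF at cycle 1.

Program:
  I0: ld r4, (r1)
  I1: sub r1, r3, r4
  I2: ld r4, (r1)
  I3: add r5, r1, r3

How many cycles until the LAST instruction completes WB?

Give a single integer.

Answer: 12

Derivation:
I0 ld r4 <- r1: IF@1 ID@2 stall=0 (-) EX@3 MEM@4 WB@5
I1 sub r1 <- r3,r4: IF@2 ID@3 stall=2 (RAW on I0.r4 (WB@5)) EX@6 MEM@7 WB@8
I2 ld r4 <- r1: IF@3 ID@6 stall=2 (RAW on I1.r1 (WB@8)) EX@9 MEM@10 WB@11
I3 add r5 <- r1,r3: IF@6 ID@9 stall=0 (-) EX@10 MEM@11 WB@12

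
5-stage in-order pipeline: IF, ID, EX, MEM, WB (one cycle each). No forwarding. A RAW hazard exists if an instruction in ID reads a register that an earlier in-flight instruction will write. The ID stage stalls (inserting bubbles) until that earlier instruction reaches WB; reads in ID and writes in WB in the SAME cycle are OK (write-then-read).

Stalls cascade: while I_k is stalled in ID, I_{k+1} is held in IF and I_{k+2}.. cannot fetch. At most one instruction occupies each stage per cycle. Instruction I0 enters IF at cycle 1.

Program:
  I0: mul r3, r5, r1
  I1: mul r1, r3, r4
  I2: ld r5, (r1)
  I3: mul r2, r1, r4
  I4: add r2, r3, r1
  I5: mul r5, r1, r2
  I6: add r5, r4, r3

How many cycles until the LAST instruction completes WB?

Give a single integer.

Answer: 17

Derivation:
I0 mul r3 <- r5,r1: IF@1 ID@2 stall=0 (-) EX@3 MEM@4 WB@5
I1 mul r1 <- r3,r4: IF@2 ID@3 stall=2 (RAW on I0.r3 (WB@5)) EX@6 MEM@7 WB@8
I2 ld r5 <- r1: IF@3 ID@6 stall=2 (RAW on I1.r1 (WB@8)) EX@9 MEM@10 WB@11
I3 mul r2 <- r1,r4: IF@6 ID@9 stall=0 (-) EX@10 MEM@11 WB@12
I4 add r2 <- r3,r1: IF@9 ID@10 stall=0 (-) EX@11 MEM@12 WB@13
I5 mul r5 <- r1,r2: IF@10 ID@11 stall=2 (RAW on I4.r2 (WB@13)) EX@14 MEM@15 WB@16
I6 add r5 <- r4,r3: IF@11 ID@14 stall=0 (-) EX@15 MEM@16 WB@17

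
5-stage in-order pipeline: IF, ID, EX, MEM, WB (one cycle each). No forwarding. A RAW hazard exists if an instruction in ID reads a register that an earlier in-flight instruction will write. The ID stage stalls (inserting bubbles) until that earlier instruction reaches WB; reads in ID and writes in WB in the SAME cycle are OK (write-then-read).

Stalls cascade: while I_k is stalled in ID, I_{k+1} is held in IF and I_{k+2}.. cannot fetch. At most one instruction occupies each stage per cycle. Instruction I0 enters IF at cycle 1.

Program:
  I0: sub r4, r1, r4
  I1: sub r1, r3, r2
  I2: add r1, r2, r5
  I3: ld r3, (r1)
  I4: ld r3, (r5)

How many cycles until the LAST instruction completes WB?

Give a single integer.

Answer: 11

Derivation:
I0 sub r4 <- r1,r4: IF@1 ID@2 stall=0 (-) EX@3 MEM@4 WB@5
I1 sub r1 <- r3,r2: IF@2 ID@3 stall=0 (-) EX@4 MEM@5 WB@6
I2 add r1 <- r2,r5: IF@3 ID@4 stall=0 (-) EX@5 MEM@6 WB@7
I3 ld r3 <- r1: IF@4 ID@5 stall=2 (RAW on I2.r1 (WB@7)) EX@8 MEM@9 WB@10
I4 ld r3 <- r5: IF@5 ID@8 stall=0 (-) EX@9 MEM@10 WB@11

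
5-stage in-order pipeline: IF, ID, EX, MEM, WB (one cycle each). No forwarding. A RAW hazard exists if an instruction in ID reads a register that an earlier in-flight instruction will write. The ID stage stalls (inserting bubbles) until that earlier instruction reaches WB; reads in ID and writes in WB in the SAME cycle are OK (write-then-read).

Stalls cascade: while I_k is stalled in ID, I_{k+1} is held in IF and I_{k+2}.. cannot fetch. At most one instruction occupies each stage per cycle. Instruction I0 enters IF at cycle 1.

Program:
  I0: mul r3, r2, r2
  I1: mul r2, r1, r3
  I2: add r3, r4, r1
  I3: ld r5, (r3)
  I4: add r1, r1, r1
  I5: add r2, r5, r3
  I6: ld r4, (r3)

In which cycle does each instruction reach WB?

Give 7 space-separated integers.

Answer: 5 8 9 12 13 15 16

Derivation:
I0 mul r3 <- r2,r2: IF@1 ID@2 stall=0 (-) EX@3 MEM@4 WB@5
I1 mul r2 <- r1,r3: IF@2 ID@3 stall=2 (RAW on I0.r3 (WB@5)) EX@6 MEM@7 WB@8
I2 add r3 <- r4,r1: IF@3 ID@6 stall=0 (-) EX@7 MEM@8 WB@9
I3 ld r5 <- r3: IF@6 ID@7 stall=2 (RAW on I2.r3 (WB@9)) EX@10 MEM@11 WB@12
I4 add r1 <- r1,r1: IF@7 ID@10 stall=0 (-) EX@11 MEM@12 WB@13
I5 add r2 <- r5,r3: IF@10 ID@11 stall=1 (RAW on I3.r5 (WB@12)) EX@13 MEM@14 WB@15
I6 ld r4 <- r3: IF@11 ID@13 stall=0 (-) EX@14 MEM@15 WB@16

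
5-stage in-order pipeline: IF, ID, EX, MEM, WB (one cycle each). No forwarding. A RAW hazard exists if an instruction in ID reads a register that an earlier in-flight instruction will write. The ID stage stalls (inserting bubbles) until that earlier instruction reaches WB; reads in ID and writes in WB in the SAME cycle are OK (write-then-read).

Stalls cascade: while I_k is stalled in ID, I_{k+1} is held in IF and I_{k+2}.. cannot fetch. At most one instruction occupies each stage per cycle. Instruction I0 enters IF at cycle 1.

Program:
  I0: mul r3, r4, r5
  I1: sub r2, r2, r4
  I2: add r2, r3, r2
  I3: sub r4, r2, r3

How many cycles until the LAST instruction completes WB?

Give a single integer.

I0 mul r3 <- r4,r5: IF@1 ID@2 stall=0 (-) EX@3 MEM@4 WB@5
I1 sub r2 <- r2,r4: IF@2 ID@3 stall=0 (-) EX@4 MEM@5 WB@6
I2 add r2 <- r3,r2: IF@3 ID@4 stall=2 (RAW on I1.r2 (WB@6)) EX@7 MEM@8 WB@9
I3 sub r4 <- r2,r3: IF@4 ID@7 stall=2 (RAW on I2.r2 (WB@9)) EX@10 MEM@11 WB@12

Answer: 12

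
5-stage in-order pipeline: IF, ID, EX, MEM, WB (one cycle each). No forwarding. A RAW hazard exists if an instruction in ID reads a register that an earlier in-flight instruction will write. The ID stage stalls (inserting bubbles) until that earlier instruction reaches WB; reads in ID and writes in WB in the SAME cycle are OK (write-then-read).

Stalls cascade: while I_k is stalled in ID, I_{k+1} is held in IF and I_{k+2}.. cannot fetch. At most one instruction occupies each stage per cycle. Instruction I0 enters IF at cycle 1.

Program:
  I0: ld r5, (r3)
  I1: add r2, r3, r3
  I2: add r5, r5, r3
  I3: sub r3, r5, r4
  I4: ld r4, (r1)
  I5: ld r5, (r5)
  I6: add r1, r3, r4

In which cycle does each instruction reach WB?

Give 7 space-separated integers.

Answer: 5 6 8 11 12 13 15

Derivation:
I0 ld r5 <- r3: IF@1 ID@2 stall=0 (-) EX@3 MEM@4 WB@5
I1 add r2 <- r3,r3: IF@2 ID@3 stall=0 (-) EX@4 MEM@5 WB@6
I2 add r5 <- r5,r3: IF@3 ID@4 stall=1 (RAW on I0.r5 (WB@5)) EX@6 MEM@7 WB@8
I3 sub r3 <- r5,r4: IF@4 ID@6 stall=2 (RAW on I2.r5 (WB@8)) EX@9 MEM@10 WB@11
I4 ld r4 <- r1: IF@6 ID@9 stall=0 (-) EX@10 MEM@11 WB@12
I5 ld r5 <- r5: IF@9 ID@10 stall=0 (-) EX@11 MEM@12 WB@13
I6 add r1 <- r3,r4: IF@10 ID@11 stall=1 (RAW on I4.r4 (WB@12)) EX@13 MEM@14 WB@15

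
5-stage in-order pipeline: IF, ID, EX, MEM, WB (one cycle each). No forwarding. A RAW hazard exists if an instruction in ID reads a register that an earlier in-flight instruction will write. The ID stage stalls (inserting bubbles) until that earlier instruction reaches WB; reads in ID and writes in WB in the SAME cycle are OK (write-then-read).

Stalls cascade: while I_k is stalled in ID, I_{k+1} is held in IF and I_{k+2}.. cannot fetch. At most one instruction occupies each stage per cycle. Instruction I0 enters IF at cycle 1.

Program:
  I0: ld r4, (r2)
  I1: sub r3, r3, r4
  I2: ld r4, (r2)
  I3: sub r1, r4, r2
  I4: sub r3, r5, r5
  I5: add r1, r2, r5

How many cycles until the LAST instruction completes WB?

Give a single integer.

I0 ld r4 <- r2: IF@1 ID@2 stall=0 (-) EX@3 MEM@4 WB@5
I1 sub r3 <- r3,r4: IF@2 ID@3 stall=2 (RAW on I0.r4 (WB@5)) EX@6 MEM@7 WB@8
I2 ld r4 <- r2: IF@3 ID@6 stall=0 (-) EX@7 MEM@8 WB@9
I3 sub r1 <- r4,r2: IF@6 ID@7 stall=2 (RAW on I2.r4 (WB@9)) EX@10 MEM@11 WB@12
I4 sub r3 <- r5,r5: IF@7 ID@10 stall=0 (-) EX@11 MEM@12 WB@13
I5 add r1 <- r2,r5: IF@10 ID@11 stall=0 (-) EX@12 MEM@13 WB@14

Answer: 14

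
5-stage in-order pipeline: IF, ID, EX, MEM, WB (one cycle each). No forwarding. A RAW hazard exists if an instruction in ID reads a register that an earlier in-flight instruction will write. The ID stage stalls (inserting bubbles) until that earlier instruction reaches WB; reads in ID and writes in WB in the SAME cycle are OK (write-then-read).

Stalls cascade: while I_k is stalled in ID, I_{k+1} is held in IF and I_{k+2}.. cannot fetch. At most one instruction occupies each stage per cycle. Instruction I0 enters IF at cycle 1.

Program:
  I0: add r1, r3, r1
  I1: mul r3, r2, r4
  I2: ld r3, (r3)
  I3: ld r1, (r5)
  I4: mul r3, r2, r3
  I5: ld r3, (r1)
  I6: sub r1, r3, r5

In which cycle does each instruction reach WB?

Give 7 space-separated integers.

Answer: 5 6 9 10 12 13 16

Derivation:
I0 add r1 <- r3,r1: IF@1 ID@2 stall=0 (-) EX@3 MEM@4 WB@5
I1 mul r3 <- r2,r4: IF@2 ID@3 stall=0 (-) EX@4 MEM@5 WB@6
I2 ld r3 <- r3: IF@3 ID@4 stall=2 (RAW on I1.r3 (WB@6)) EX@7 MEM@8 WB@9
I3 ld r1 <- r5: IF@4 ID@7 stall=0 (-) EX@8 MEM@9 WB@10
I4 mul r3 <- r2,r3: IF@7 ID@8 stall=1 (RAW on I2.r3 (WB@9)) EX@10 MEM@11 WB@12
I5 ld r3 <- r1: IF@8 ID@10 stall=0 (-) EX@11 MEM@12 WB@13
I6 sub r1 <- r3,r5: IF@10 ID@11 stall=2 (RAW on I5.r3 (WB@13)) EX@14 MEM@15 WB@16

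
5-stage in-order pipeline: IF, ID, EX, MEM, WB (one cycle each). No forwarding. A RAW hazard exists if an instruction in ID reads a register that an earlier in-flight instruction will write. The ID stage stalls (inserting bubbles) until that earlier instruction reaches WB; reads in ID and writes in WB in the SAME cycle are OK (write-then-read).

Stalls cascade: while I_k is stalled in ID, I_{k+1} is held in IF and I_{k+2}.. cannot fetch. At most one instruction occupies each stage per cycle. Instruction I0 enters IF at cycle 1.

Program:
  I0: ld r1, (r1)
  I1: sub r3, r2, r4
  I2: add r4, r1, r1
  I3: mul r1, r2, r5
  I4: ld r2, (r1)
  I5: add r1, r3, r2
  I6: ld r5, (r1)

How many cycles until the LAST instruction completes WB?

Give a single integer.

Answer: 18

Derivation:
I0 ld r1 <- r1: IF@1 ID@2 stall=0 (-) EX@3 MEM@4 WB@5
I1 sub r3 <- r2,r4: IF@2 ID@3 stall=0 (-) EX@4 MEM@5 WB@6
I2 add r4 <- r1,r1: IF@3 ID@4 stall=1 (RAW on I0.r1 (WB@5)) EX@6 MEM@7 WB@8
I3 mul r1 <- r2,r5: IF@4 ID@6 stall=0 (-) EX@7 MEM@8 WB@9
I4 ld r2 <- r1: IF@6 ID@7 stall=2 (RAW on I3.r1 (WB@9)) EX@10 MEM@11 WB@12
I5 add r1 <- r3,r2: IF@7 ID@10 stall=2 (RAW on I4.r2 (WB@12)) EX@13 MEM@14 WB@15
I6 ld r5 <- r1: IF@10 ID@13 stall=2 (RAW on I5.r1 (WB@15)) EX@16 MEM@17 WB@18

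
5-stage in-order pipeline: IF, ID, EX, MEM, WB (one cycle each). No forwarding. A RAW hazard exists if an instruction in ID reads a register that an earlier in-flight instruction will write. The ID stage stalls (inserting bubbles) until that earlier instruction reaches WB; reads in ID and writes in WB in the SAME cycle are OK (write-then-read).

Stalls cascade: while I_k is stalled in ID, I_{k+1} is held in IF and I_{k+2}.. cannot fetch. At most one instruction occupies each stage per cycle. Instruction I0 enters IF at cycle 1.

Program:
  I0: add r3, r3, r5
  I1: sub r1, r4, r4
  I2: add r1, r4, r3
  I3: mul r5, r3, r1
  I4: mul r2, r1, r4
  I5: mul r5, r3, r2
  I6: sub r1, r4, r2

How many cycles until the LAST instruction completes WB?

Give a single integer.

Answer: 16

Derivation:
I0 add r3 <- r3,r5: IF@1 ID@2 stall=0 (-) EX@3 MEM@4 WB@5
I1 sub r1 <- r4,r4: IF@2 ID@3 stall=0 (-) EX@4 MEM@5 WB@6
I2 add r1 <- r4,r3: IF@3 ID@4 stall=1 (RAW on I0.r3 (WB@5)) EX@6 MEM@7 WB@8
I3 mul r5 <- r3,r1: IF@4 ID@6 stall=2 (RAW on I2.r1 (WB@8)) EX@9 MEM@10 WB@11
I4 mul r2 <- r1,r4: IF@6 ID@9 stall=0 (-) EX@10 MEM@11 WB@12
I5 mul r5 <- r3,r2: IF@9 ID@10 stall=2 (RAW on I4.r2 (WB@12)) EX@13 MEM@14 WB@15
I6 sub r1 <- r4,r2: IF@10 ID@13 stall=0 (-) EX@14 MEM@15 WB@16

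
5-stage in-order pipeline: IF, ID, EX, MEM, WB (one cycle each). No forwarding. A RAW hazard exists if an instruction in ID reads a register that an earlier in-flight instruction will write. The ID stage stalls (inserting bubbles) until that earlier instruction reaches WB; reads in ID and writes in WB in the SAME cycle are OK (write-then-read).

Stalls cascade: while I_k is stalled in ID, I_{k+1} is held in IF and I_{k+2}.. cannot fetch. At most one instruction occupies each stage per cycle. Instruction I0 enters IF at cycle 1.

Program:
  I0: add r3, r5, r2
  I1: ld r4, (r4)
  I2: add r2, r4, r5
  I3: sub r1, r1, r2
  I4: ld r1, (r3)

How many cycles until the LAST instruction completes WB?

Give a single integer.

I0 add r3 <- r5,r2: IF@1 ID@2 stall=0 (-) EX@3 MEM@4 WB@5
I1 ld r4 <- r4: IF@2 ID@3 stall=0 (-) EX@4 MEM@5 WB@6
I2 add r2 <- r4,r5: IF@3 ID@4 stall=2 (RAW on I1.r4 (WB@6)) EX@7 MEM@8 WB@9
I3 sub r1 <- r1,r2: IF@4 ID@7 stall=2 (RAW on I2.r2 (WB@9)) EX@10 MEM@11 WB@12
I4 ld r1 <- r3: IF@7 ID@10 stall=0 (-) EX@11 MEM@12 WB@13

Answer: 13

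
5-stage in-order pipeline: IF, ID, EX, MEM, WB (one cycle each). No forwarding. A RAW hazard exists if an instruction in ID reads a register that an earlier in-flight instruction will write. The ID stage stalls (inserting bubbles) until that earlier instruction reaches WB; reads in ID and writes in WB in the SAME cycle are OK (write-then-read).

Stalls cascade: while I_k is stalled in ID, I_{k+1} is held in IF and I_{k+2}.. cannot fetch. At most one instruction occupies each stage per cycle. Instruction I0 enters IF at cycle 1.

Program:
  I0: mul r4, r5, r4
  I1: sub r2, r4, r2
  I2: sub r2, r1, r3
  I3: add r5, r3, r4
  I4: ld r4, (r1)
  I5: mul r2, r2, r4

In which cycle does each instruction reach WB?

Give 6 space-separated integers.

I0 mul r4 <- r5,r4: IF@1 ID@2 stall=0 (-) EX@3 MEM@4 WB@5
I1 sub r2 <- r4,r2: IF@2 ID@3 stall=2 (RAW on I0.r4 (WB@5)) EX@6 MEM@7 WB@8
I2 sub r2 <- r1,r3: IF@3 ID@6 stall=0 (-) EX@7 MEM@8 WB@9
I3 add r5 <- r3,r4: IF@6 ID@7 stall=0 (-) EX@8 MEM@9 WB@10
I4 ld r4 <- r1: IF@7 ID@8 stall=0 (-) EX@9 MEM@10 WB@11
I5 mul r2 <- r2,r4: IF@8 ID@9 stall=2 (RAW on I4.r4 (WB@11)) EX@12 MEM@13 WB@14

Answer: 5 8 9 10 11 14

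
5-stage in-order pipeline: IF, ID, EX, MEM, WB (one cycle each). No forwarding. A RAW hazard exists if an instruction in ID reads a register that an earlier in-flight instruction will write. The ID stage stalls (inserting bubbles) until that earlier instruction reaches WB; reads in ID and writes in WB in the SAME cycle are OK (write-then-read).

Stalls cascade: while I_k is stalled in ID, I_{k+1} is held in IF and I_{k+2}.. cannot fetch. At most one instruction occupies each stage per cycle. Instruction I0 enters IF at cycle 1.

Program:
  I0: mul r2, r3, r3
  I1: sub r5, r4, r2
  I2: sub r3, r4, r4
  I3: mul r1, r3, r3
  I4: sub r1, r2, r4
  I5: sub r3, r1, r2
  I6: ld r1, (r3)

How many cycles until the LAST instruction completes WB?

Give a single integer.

Answer: 19

Derivation:
I0 mul r2 <- r3,r3: IF@1 ID@2 stall=0 (-) EX@3 MEM@4 WB@5
I1 sub r5 <- r4,r2: IF@2 ID@3 stall=2 (RAW on I0.r2 (WB@5)) EX@6 MEM@7 WB@8
I2 sub r3 <- r4,r4: IF@3 ID@6 stall=0 (-) EX@7 MEM@8 WB@9
I3 mul r1 <- r3,r3: IF@6 ID@7 stall=2 (RAW on I2.r3 (WB@9)) EX@10 MEM@11 WB@12
I4 sub r1 <- r2,r4: IF@7 ID@10 stall=0 (-) EX@11 MEM@12 WB@13
I5 sub r3 <- r1,r2: IF@10 ID@11 stall=2 (RAW on I4.r1 (WB@13)) EX@14 MEM@15 WB@16
I6 ld r1 <- r3: IF@11 ID@14 stall=2 (RAW on I5.r3 (WB@16)) EX@17 MEM@18 WB@19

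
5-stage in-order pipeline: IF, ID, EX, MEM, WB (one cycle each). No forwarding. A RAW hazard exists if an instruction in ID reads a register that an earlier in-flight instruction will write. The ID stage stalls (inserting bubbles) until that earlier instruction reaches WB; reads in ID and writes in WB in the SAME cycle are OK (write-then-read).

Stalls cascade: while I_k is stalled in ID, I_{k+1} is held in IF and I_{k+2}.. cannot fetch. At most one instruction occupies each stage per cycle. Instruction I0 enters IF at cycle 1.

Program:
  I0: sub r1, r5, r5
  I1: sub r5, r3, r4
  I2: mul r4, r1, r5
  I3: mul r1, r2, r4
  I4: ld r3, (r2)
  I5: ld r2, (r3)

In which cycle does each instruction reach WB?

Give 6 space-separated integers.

Answer: 5 6 9 12 13 16

Derivation:
I0 sub r1 <- r5,r5: IF@1 ID@2 stall=0 (-) EX@3 MEM@4 WB@5
I1 sub r5 <- r3,r4: IF@2 ID@3 stall=0 (-) EX@4 MEM@5 WB@6
I2 mul r4 <- r1,r5: IF@3 ID@4 stall=2 (RAW on I1.r5 (WB@6)) EX@7 MEM@8 WB@9
I3 mul r1 <- r2,r4: IF@4 ID@7 stall=2 (RAW on I2.r4 (WB@9)) EX@10 MEM@11 WB@12
I4 ld r3 <- r2: IF@7 ID@10 stall=0 (-) EX@11 MEM@12 WB@13
I5 ld r2 <- r3: IF@10 ID@11 stall=2 (RAW on I4.r3 (WB@13)) EX@14 MEM@15 WB@16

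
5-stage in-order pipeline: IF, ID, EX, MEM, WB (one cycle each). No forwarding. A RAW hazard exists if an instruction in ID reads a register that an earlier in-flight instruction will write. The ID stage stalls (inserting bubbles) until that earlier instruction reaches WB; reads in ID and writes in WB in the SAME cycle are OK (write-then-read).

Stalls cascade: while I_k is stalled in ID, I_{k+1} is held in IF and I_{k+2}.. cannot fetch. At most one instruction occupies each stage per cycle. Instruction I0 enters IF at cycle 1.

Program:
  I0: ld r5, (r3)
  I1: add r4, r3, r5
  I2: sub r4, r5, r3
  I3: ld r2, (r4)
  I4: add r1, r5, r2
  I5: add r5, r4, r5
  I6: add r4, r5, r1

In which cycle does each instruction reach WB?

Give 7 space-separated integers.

I0 ld r5 <- r3: IF@1 ID@2 stall=0 (-) EX@3 MEM@4 WB@5
I1 add r4 <- r3,r5: IF@2 ID@3 stall=2 (RAW on I0.r5 (WB@5)) EX@6 MEM@7 WB@8
I2 sub r4 <- r5,r3: IF@3 ID@6 stall=0 (-) EX@7 MEM@8 WB@9
I3 ld r2 <- r4: IF@6 ID@7 stall=2 (RAW on I2.r4 (WB@9)) EX@10 MEM@11 WB@12
I4 add r1 <- r5,r2: IF@7 ID@10 stall=2 (RAW on I3.r2 (WB@12)) EX@13 MEM@14 WB@15
I5 add r5 <- r4,r5: IF@10 ID@13 stall=0 (-) EX@14 MEM@15 WB@16
I6 add r4 <- r5,r1: IF@13 ID@14 stall=2 (RAW on I5.r5 (WB@16)) EX@17 MEM@18 WB@19

Answer: 5 8 9 12 15 16 19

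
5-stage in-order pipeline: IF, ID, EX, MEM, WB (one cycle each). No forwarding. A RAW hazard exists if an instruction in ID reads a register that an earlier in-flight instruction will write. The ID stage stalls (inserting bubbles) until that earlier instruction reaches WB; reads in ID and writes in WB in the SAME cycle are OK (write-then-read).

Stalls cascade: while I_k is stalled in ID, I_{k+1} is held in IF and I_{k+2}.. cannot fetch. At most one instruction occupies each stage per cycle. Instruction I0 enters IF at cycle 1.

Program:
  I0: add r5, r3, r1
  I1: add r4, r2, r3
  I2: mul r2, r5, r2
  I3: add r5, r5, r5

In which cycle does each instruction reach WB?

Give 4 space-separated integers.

I0 add r5 <- r3,r1: IF@1 ID@2 stall=0 (-) EX@3 MEM@4 WB@5
I1 add r4 <- r2,r3: IF@2 ID@3 stall=0 (-) EX@4 MEM@5 WB@6
I2 mul r2 <- r5,r2: IF@3 ID@4 stall=1 (RAW on I0.r5 (WB@5)) EX@6 MEM@7 WB@8
I3 add r5 <- r5,r5: IF@4 ID@6 stall=0 (-) EX@7 MEM@8 WB@9

Answer: 5 6 8 9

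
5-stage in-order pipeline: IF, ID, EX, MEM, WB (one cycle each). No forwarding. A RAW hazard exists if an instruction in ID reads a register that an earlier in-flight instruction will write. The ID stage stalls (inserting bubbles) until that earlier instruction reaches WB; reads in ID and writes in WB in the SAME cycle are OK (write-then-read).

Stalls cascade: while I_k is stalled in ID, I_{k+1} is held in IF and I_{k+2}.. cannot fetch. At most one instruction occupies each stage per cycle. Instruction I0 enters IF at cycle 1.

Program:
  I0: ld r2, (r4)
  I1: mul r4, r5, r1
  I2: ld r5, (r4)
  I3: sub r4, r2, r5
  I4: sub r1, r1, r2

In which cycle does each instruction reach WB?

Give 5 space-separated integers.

I0 ld r2 <- r4: IF@1 ID@2 stall=0 (-) EX@3 MEM@4 WB@5
I1 mul r4 <- r5,r1: IF@2 ID@3 stall=0 (-) EX@4 MEM@5 WB@6
I2 ld r5 <- r4: IF@3 ID@4 stall=2 (RAW on I1.r4 (WB@6)) EX@7 MEM@8 WB@9
I3 sub r4 <- r2,r5: IF@4 ID@7 stall=2 (RAW on I2.r5 (WB@9)) EX@10 MEM@11 WB@12
I4 sub r1 <- r1,r2: IF@7 ID@10 stall=0 (-) EX@11 MEM@12 WB@13

Answer: 5 6 9 12 13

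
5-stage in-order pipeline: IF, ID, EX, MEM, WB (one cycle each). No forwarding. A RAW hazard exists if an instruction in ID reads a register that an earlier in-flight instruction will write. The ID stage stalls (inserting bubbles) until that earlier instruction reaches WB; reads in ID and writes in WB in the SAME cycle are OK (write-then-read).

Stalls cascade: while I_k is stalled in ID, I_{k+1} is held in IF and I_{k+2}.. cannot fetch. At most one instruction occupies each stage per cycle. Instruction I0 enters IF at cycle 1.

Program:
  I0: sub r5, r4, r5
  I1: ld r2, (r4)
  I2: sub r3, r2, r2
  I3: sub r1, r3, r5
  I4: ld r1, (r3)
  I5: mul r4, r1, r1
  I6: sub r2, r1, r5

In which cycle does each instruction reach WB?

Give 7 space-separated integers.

Answer: 5 6 9 12 13 16 17

Derivation:
I0 sub r5 <- r4,r5: IF@1 ID@2 stall=0 (-) EX@3 MEM@4 WB@5
I1 ld r2 <- r4: IF@2 ID@3 stall=0 (-) EX@4 MEM@5 WB@6
I2 sub r3 <- r2,r2: IF@3 ID@4 stall=2 (RAW on I1.r2 (WB@6)) EX@7 MEM@8 WB@9
I3 sub r1 <- r3,r5: IF@4 ID@7 stall=2 (RAW on I2.r3 (WB@9)) EX@10 MEM@11 WB@12
I4 ld r1 <- r3: IF@7 ID@10 stall=0 (-) EX@11 MEM@12 WB@13
I5 mul r4 <- r1,r1: IF@10 ID@11 stall=2 (RAW on I4.r1 (WB@13)) EX@14 MEM@15 WB@16
I6 sub r2 <- r1,r5: IF@11 ID@14 stall=0 (-) EX@15 MEM@16 WB@17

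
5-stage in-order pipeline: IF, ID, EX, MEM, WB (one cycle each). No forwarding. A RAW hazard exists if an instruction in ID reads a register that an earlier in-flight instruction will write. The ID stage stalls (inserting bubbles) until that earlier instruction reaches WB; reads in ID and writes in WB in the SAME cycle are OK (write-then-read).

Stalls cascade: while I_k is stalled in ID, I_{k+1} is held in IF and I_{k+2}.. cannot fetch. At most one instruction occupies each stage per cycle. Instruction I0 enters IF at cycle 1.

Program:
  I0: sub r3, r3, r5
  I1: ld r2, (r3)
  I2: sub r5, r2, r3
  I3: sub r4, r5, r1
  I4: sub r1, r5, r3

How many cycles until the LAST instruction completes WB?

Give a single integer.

Answer: 15

Derivation:
I0 sub r3 <- r3,r5: IF@1 ID@2 stall=0 (-) EX@3 MEM@4 WB@5
I1 ld r2 <- r3: IF@2 ID@3 stall=2 (RAW on I0.r3 (WB@5)) EX@6 MEM@7 WB@8
I2 sub r5 <- r2,r3: IF@3 ID@6 stall=2 (RAW on I1.r2 (WB@8)) EX@9 MEM@10 WB@11
I3 sub r4 <- r5,r1: IF@6 ID@9 stall=2 (RAW on I2.r5 (WB@11)) EX@12 MEM@13 WB@14
I4 sub r1 <- r5,r3: IF@9 ID@12 stall=0 (-) EX@13 MEM@14 WB@15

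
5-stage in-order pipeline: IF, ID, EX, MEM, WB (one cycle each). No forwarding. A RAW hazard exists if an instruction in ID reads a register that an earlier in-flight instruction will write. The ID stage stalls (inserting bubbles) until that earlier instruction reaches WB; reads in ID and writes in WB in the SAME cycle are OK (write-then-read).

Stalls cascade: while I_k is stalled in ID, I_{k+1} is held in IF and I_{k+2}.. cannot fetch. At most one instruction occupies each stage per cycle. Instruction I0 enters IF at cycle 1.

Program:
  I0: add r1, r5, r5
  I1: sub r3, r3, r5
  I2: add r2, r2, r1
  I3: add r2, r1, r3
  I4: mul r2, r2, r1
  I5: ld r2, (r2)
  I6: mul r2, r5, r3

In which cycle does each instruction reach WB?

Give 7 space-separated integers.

I0 add r1 <- r5,r5: IF@1 ID@2 stall=0 (-) EX@3 MEM@4 WB@5
I1 sub r3 <- r3,r5: IF@2 ID@3 stall=0 (-) EX@4 MEM@5 WB@6
I2 add r2 <- r2,r1: IF@3 ID@4 stall=1 (RAW on I0.r1 (WB@5)) EX@6 MEM@7 WB@8
I3 add r2 <- r1,r3: IF@4 ID@6 stall=0 (-) EX@7 MEM@8 WB@9
I4 mul r2 <- r2,r1: IF@6 ID@7 stall=2 (RAW on I3.r2 (WB@9)) EX@10 MEM@11 WB@12
I5 ld r2 <- r2: IF@7 ID@10 stall=2 (RAW on I4.r2 (WB@12)) EX@13 MEM@14 WB@15
I6 mul r2 <- r5,r3: IF@10 ID@13 stall=0 (-) EX@14 MEM@15 WB@16

Answer: 5 6 8 9 12 15 16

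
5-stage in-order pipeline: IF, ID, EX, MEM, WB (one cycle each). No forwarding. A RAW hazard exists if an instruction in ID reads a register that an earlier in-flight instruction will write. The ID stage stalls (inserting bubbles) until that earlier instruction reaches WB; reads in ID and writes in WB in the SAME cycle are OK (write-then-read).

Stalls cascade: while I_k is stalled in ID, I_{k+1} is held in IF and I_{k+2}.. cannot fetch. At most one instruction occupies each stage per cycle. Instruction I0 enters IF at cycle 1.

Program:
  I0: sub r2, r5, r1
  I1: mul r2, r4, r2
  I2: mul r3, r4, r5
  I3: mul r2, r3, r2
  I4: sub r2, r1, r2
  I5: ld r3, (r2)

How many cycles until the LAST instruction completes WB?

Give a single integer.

I0 sub r2 <- r5,r1: IF@1 ID@2 stall=0 (-) EX@3 MEM@4 WB@5
I1 mul r2 <- r4,r2: IF@2 ID@3 stall=2 (RAW on I0.r2 (WB@5)) EX@6 MEM@7 WB@8
I2 mul r3 <- r4,r5: IF@3 ID@6 stall=0 (-) EX@7 MEM@8 WB@9
I3 mul r2 <- r3,r2: IF@6 ID@7 stall=2 (RAW on I2.r3 (WB@9)) EX@10 MEM@11 WB@12
I4 sub r2 <- r1,r2: IF@7 ID@10 stall=2 (RAW on I3.r2 (WB@12)) EX@13 MEM@14 WB@15
I5 ld r3 <- r2: IF@10 ID@13 stall=2 (RAW on I4.r2 (WB@15)) EX@16 MEM@17 WB@18

Answer: 18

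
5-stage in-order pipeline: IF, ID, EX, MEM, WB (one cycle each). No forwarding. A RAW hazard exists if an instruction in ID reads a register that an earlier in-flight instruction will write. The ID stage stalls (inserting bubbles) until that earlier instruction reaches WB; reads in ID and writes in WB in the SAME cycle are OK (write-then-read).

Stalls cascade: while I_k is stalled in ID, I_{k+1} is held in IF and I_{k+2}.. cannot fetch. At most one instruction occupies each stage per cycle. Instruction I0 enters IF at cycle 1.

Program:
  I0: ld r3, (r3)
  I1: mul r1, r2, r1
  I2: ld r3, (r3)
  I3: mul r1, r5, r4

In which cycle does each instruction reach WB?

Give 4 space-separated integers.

Answer: 5 6 8 9

Derivation:
I0 ld r3 <- r3: IF@1 ID@2 stall=0 (-) EX@3 MEM@4 WB@5
I1 mul r1 <- r2,r1: IF@2 ID@3 stall=0 (-) EX@4 MEM@5 WB@6
I2 ld r3 <- r3: IF@3 ID@4 stall=1 (RAW on I0.r3 (WB@5)) EX@6 MEM@7 WB@8
I3 mul r1 <- r5,r4: IF@4 ID@6 stall=0 (-) EX@7 MEM@8 WB@9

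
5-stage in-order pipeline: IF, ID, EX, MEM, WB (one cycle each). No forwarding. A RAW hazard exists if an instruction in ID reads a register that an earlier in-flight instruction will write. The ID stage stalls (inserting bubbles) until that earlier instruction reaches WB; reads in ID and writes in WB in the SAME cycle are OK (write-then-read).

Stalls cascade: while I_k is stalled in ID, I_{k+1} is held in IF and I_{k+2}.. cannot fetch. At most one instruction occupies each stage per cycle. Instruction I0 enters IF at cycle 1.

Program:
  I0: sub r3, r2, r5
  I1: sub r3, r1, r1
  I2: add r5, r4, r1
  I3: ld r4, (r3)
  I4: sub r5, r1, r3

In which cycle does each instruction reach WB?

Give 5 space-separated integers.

I0 sub r3 <- r2,r5: IF@1 ID@2 stall=0 (-) EX@3 MEM@4 WB@5
I1 sub r3 <- r1,r1: IF@2 ID@3 stall=0 (-) EX@4 MEM@5 WB@6
I2 add r5 <- r4,r1: IF@3 ID@4 stall=0 (-) EX@5 MEM@6 WB@7
I3 ld r4 <- r3: IF@4 ID@5 stall=1 (RAW on I1.r3 (WB@6)) EX@7 MEM@8 WB@9
I4 sub r5 <- r1,r3: IF@5 ID@7 stall=0 (-) EX@8 MEM@9 WB@10

Answer: 5 6 7 9 10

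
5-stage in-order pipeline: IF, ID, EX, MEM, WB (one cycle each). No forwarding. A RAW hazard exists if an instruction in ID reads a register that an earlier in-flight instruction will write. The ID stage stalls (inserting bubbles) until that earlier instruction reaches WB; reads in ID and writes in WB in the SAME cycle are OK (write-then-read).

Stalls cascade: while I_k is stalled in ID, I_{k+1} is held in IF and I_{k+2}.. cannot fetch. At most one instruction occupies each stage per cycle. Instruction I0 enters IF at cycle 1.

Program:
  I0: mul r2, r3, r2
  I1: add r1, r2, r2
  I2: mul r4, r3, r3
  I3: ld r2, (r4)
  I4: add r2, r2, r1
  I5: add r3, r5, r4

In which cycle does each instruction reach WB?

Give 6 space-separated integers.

Answer: 5 8 9 12 15 16

Derivation:
I0 mul r2 <- r3,r2: IF@1 ID@2 stall=0 (-) EX@3 MEM@4 WB@5
I1 add r1 <- r2,r2: IF@2 ID@3 stall=2 (RAW on I0.r2 (WB@5)) EX@6 MEM@7 WB@8
I2 mul r4 <- r3,r3: IF@3 ID@6 stall=0 (-) EX@7 MEM@8 WB@9
I3 ld r2 <- r4: IF@6 ID@7 stall=2 (RAW on I2.r4 (WB@9)) EX@10 MEM@11 WB@12
I4 add r2 <- r2,r1: IF@7 ID@10 stall=2 (RAW on I3.r2 (WB@12)) EX@13 MEM@14 WB@15
I5 add r3 <- r5,r4: IF@10 ID@13 stall=0 (-) EX@14 MEM@15 WB@16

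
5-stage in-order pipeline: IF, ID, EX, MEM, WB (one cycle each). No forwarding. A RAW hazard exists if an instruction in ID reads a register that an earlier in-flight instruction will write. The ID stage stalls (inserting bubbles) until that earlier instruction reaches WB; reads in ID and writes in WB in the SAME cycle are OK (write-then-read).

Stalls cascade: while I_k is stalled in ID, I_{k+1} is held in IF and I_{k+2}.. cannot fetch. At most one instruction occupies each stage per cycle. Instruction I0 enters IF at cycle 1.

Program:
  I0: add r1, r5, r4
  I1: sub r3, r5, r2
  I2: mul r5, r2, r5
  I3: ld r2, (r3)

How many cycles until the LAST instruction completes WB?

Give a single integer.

Answer: 9

Derivation:
I0 add r1 <- r5,r4: IF@1 ID@2 stall=0 (-) EX@3 MEM@4 WB@5
I1 sub r3 <- r5,r2: IF@2 ID@3 stall=0 (-) EX@4 MEM@5 WB@6
I2 mul r5 <- r2,r5: IF@3 ID@4 stall=0 (-) EX@5 MEM@6 WB@7
I3 ld r2 <- r3: IF@4 ID@5 stall=1 (RAW on I1.r3 (WB@6)) EX@7 MEM@8 WB@9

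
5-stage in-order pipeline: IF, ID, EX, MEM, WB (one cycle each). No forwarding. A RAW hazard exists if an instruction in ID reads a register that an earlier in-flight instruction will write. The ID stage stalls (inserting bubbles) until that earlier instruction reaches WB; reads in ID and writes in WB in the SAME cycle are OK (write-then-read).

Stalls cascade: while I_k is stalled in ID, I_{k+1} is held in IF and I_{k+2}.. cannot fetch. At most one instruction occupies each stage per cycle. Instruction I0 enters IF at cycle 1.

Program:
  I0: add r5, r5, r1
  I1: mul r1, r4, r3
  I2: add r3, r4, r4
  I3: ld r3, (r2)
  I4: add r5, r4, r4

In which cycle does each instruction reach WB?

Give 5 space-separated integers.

I0 add r5 <- r5,r1: IF@1 ID@2 stall=0 (-) EX@3 MEM@4 WB@5
I1 mul r1 <- r4,r3: IF@2 ID@3 stall=0 (-) EX@4 MEM@5 WB@6
I2 add r3 <- r4,r4: IF@3 ID@4 stall=0 (-) EX@5 MEM@6 WB@7
I3 ld r3 <- r2: IF@4 ID@5 stall=0 (-) EX@6 MEM@7 WB@8
I4 add r5 <- r4,r4: IF@5 ID@6 stall=0 (-) EX@7 MEM@8 WB@9

Answer: 5 6 7 8 9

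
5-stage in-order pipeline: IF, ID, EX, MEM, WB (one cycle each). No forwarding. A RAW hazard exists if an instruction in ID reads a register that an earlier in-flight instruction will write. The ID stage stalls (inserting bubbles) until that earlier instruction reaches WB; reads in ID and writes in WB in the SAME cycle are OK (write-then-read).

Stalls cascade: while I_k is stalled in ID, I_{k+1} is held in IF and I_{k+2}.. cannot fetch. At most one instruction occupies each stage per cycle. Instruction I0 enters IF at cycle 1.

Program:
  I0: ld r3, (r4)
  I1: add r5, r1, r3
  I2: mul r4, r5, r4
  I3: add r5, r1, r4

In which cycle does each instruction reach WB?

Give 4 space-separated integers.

I0 ld r3 <- r4: IF@1 ID@2 stall=0 (-) EX@3 MEM@4 WB@5
I1 add r5 <- r1,r3: IF@2 ID@3 stall=2 (RAW on I0.r3 (WB@5)) EX@6 MEM@7 WB@8
I2 mul r4 <- r5,r4: IF@3 ID@6 stall=2 (RAW on I1.r5 (WB@8)) EX@9 MEM@10 WB@11
I3 add r5 <- r1,r4: IF@6 ID@9 stall=2 (RAW on I2.r4 (WB@11)) EX@12 MEM@13 WB@14

Answer: 5 8 11 14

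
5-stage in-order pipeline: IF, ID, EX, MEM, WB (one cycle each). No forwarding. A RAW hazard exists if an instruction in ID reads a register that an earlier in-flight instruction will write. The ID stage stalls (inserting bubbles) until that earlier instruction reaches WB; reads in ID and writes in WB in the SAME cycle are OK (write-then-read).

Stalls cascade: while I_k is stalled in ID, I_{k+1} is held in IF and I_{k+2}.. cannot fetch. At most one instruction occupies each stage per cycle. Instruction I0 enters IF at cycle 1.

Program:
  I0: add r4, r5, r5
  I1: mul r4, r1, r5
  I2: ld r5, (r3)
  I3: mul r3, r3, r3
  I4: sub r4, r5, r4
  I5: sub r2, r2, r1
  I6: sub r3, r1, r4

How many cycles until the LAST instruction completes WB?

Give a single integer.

I0 add r4 <- r5,r5: IF@1 ID@2 stall=0 (-) EX@3 MEM@4 WB@5
I1 mul r4 <- r1,r5: IF@2 ID@3 stall=0 (-) EX@4 MEM@5 WB@6
I2 ld r5 <- r3: IF@3 ID@4 stall=0 (-) EX@5 MEM@6 WB@7
I3 mul r3 <- r3,r3: IF@4 ID@5 stall=0 (-) EX@6 MEM@7 WB@8
I4 sub r4 <- r5,r4: IF@5 ID@6 stall=1 (RAW on I2.r5 (WB@7)) EX@8 MEM@9 WB@10
I5 sub r2 <- r2,r1: IF@6 ID@8 stall=0 (-) EX@9 MEM@10 WB@11
I6 sub r3 <- r1,r4: IF@8 ID@9 stall=1 (RAW on I4.r4 (WB@10)) EX@11 MEM@12 WB@13

Answer: 13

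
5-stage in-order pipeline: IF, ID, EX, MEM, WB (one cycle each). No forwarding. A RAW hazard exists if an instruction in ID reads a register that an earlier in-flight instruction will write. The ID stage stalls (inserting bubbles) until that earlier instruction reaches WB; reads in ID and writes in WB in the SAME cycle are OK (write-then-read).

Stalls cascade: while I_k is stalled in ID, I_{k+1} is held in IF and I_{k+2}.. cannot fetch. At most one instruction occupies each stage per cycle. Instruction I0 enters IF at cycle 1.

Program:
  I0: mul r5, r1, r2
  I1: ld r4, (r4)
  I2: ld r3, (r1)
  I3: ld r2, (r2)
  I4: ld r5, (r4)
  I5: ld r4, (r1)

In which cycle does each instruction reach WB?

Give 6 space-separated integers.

I0 mul r5 <- r1,r2: IF@1 ID@2 stall=0 (-) EX@3 MEM@4 WB@5
I1 ld r4 <- r4: IF@2 ID@3 stall=0 (-) EX@4 MEM@5 WB@6
I2 ld r3 <- r1: IF@3 ID@4 stall=0 (-) EX@5 MEM@6 WB@7
I3 ld r2 <- r2: IF@4 ID@5 stall=0 (-) EX@6 MEM@7 WB@8
I4 ld r5 <- r4: IF@5 ID@6 stall=0 (-) EX@7 MEM@8 WB@9
I5 ld r4 <- r1: IF@6 ID@7 stall=0 (-) EX@8 MEM@9 WB@10

Answer: 5 6 7 8 9 10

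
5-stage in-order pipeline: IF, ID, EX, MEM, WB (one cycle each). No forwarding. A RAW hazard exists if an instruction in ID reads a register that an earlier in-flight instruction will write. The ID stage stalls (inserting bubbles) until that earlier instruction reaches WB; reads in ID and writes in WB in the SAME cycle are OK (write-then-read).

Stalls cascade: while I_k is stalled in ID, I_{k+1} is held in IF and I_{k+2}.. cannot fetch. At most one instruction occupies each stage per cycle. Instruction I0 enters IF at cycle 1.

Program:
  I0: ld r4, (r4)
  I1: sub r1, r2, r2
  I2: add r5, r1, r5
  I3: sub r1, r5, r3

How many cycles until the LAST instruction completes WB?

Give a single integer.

I0 ld r4 <- r4: IF@1 ID@2 stall=0 (-) EX@3 MEM@4 WB@5
I1 sub r1 <- r2,r2: IF@2 ID@3 stall=0 (-) EX@4 MEM@5 WB@6
I2 add r5 <- r1,r5: IF@3 ID@4 stall=2 (RAW on I1.r1 (WB@6)) EX@7 MEM@8 WB@9
I3 sub r1 <- r5,r3: IF@4 ID@7 stall=2 (RAW on I2.r5 (WB@9)) EX@10 MEM@11 WB@12

Answer: 12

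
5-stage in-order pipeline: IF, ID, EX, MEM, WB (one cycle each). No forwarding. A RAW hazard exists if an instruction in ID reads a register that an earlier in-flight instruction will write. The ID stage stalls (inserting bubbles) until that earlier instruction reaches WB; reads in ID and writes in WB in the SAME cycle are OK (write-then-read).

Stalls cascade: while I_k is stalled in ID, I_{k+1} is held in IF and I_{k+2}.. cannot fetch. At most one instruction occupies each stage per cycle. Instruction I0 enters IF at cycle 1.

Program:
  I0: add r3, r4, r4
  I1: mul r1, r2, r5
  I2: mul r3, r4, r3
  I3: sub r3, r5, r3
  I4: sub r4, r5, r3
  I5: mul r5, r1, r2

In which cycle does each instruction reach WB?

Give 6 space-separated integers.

I0 add r3 <- r4,r4: IF@1 ID@2 stall=0 (-) EX@3 MEM@4 WB@5
I1 mul r1 <- r2,r5: IF@2 ID@3 stall=0 (-) EX@4 MEM@5 WB@6
I2 mul r3 <- r4,r3: IF@3 ID@4 stall=1 (RAW on I0.r3 (WB@5)) EX@6 MEM@7 WB@8
I3 sub r3 <- r5,r3: IF@4 ID@6 stall=2 (RAW on I2.r3 (WB@8)) EX@9 MEM@10 WB@11
I4 sub r4 <- r5,r3: IF@6 ID@9 stall=2 (RAW on I3.r3 (WB@11)) EX@12 MEM@13 WB@14
I5 mul r5 <- r1,r2: IF@9 ID@12 stall=0 (-) EX@13 MEM@14 WB@15

Answer: 5 6 8 11 14 15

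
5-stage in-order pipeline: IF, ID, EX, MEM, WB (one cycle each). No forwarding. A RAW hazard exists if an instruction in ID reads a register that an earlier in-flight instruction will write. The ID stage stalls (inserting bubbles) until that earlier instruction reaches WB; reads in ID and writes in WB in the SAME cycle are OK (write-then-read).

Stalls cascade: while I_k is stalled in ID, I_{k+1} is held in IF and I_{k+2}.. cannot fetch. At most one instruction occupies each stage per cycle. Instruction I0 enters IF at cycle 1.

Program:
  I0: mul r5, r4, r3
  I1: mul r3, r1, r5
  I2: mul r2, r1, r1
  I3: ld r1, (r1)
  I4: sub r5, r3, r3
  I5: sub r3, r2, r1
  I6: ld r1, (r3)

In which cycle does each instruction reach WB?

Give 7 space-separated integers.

I0 mul r5 <- r4,r3: IF@1 ID@2 stall=0 (-) EX@3 MEM@4 WB@5
I1 mul r3 <- r1,r5: IF@2 ID@3 stall=2 (RAW on I0.r5 (WB@5)) EX@6 MEM@7 WB@8
I2 mul r2 <- r1,r1: IF@3 ID@6 stall=0 (-) EX@7 MEM@8 WB@9
I3 ld r1 <- r1: IF@6 ID@7 stall=0 (-) EX@8 MEM@9 WB@10
I4 sub r5 <- r3,r3: IF@7 ID@8 stall=0 (-) EX@9 MEM@10 WB@11
I5 sub r3 <- r2,r1: IF@8 ID@9 stall=1 (RAW on I3.r1 (WB@10)) EX@11 MEM@12 WB@13
I6 ld r1 <- r3: IF@9 ID@11 stall=2 (RAW on I5.r3 (WB@13)) EX@14 MEM@15 WB@16

Answer: 5 8 9 10 11 13 16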